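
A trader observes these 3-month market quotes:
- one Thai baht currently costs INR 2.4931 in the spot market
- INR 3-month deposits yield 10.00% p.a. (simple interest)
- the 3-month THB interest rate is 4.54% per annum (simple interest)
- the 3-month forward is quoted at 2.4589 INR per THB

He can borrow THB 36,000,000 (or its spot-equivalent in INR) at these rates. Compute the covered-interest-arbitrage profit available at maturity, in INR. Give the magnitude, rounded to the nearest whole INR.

INR 2,470,283

T = 3/12 years.
Invest the THB and cover forward: 36,000,000 × 1.011350 × 2.4589 = INR 89,525,106.54.
Convert at spot and invest in INR: 36,000,000 × 2.4931 × 1.025000 = INR 91,995,390.00.
The quoted forward undervalues THB, so borrow THB, convert to INR at spot, deposit the INR at 10.00%, and buy THB forward at 2.4589 to cover the loan.
Profit = 91,995,390.00 − 89,525,106.54 = INR 2,470,283.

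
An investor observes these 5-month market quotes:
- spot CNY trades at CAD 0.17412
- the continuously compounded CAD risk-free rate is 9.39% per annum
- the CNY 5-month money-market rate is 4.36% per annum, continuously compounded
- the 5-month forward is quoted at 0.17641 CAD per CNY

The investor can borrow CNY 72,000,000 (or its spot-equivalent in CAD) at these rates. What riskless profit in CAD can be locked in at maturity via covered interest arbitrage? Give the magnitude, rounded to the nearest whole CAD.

CAD 102,485

T = 5/12 years.
Keep in CNY, deliver into the forward: 72,000,000·1.0183326844·0.17641 = CAD 12,934,372.96.
Swap to CAD now, deposit: 72,000,000·0.17412·1.0399004631 = CAD 13,036,857.74.
The quoted forward undervalues CNY, so borrow CNY, convert to CAD at spot, deposit the CAD at 9.39%, and buy CNY forward at 0.17641 to cover the loan.
Arbitrage profit = |12,934,372.96 − 13,036,857.74| = CAD 102,485.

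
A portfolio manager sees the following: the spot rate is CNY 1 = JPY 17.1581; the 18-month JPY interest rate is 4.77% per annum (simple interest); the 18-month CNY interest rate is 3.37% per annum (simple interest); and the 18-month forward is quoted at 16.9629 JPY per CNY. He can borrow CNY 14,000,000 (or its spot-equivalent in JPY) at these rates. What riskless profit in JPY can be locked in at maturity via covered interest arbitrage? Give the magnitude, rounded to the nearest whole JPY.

T = 18/12 years.
Invest the CNY and cover forward: 14,000,000 × 1.050550 × 16.9629 = JPY 249,485,244.33.
Convert at spot and invest in JPY: 14,000,000 × 17.1581 × 1.071550 = JPY 257,400,668.77.
The quoted forward undervalues CNY, so borrow CNY, convert to JPY at spot, deposit the JPY at 4.77%, and buy CNY forward at 16.9629 to cover the loan.
The gap between the two covered legs is JPY 7,915,424.

JPY 7,915,424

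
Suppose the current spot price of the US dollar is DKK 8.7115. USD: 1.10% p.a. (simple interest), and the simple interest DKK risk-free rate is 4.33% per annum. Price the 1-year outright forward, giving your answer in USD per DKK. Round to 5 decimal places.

T = 1 year.
Growth of 1 DKK over T: 1 + 0.0433×1 = 1.043300.
USD accumulates by 1 + 0.0110×1 = 1.011000.
So F = 8.7115 × 1.043300 / 1.011000 = 8.989820 (DKK/USD).
Invert for USD per DKK: 1 / 8.989820 = 0.11124.

0.11124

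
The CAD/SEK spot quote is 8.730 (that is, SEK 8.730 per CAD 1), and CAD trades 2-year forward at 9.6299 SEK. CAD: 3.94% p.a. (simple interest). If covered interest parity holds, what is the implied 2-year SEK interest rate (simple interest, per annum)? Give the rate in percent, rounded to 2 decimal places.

T = 2 years.
By CIP, F/S equals the SEK-to-CAD growth ratio: 9.6299/8.73 = 1.1030813.
The CAD side grows by 1 + 0.0394×2 = 1.078800.
So the SEK growth factor = 1.1900041.
(1.1900041 − 1)/T = 0.095002, i.e. 9.50%.

9.50%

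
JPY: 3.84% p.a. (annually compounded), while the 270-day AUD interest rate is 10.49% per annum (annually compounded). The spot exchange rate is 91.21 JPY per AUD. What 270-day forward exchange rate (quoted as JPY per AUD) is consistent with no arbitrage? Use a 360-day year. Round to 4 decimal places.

T = 270/360 years.
JPY growth factor: (1 + 0.0384)^(270/360) = 1.02866393.
AUD growth factor: (1 + 0.1049)^(270/360) = 1.07768597.
So F = 91.21 × 1.02866393 / 1.07768597 = 87.061017 (JPY/AUD).

87.0610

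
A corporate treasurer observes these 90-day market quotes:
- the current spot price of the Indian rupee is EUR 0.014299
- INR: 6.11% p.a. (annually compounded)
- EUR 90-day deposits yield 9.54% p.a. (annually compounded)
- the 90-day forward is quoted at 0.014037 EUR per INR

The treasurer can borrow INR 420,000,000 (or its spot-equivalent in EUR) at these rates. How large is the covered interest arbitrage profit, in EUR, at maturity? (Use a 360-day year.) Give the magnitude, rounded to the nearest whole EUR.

EUR 160,355

T = 90/360 years.
Route A — deposit INR, sell forward: 420,000,000 × 1.014936985 × 0.014037 = EUR 5,983,601.59.
Route B — convert at spot, deposit EUR: 420,000,000 × 0.014299 × 1.023041342 = EUR 6,143,956.62.
The quoted forward undervalues INR, so borrow INR, convert to EUR at spot, deposit the EUR at 9.54%, and buy INR forward at 0.014037 to cover the loan.
Profit = 6,143,956.62 − 5,983,601.59 = EUR 160,355.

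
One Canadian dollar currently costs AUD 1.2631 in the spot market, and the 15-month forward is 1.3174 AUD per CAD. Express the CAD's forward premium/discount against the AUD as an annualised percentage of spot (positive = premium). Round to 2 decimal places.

+3.44%

T = 15/12 years.
(F − S)/S = (1.3174 − 1.2631)/1.2631 = 0.0429895.
×(1/T) gives 3.44% p.a.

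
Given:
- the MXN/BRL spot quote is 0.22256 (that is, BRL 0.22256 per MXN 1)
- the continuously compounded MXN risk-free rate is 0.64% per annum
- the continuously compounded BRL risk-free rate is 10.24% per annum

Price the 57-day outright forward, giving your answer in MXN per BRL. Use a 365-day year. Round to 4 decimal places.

T = 57/365 years.
Growth of 1 BRL over T: e^(0.1024×57/365) = 1.0161198.
MXN growth factor: e^(0.0064×57/365) = 1.001000.
CIP: F = S · (grow BRL)/(grow MXN) = 0.22256 × 1.0161198/1.001000 = 0.2259217 BRL per MXN.
Invert for MXN per BRL: 1 / 0.2259217 = 4.4263.

4.4263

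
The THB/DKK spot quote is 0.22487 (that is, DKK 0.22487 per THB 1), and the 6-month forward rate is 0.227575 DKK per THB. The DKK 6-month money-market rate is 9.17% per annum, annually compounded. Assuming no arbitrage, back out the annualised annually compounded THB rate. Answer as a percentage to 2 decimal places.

T = 6/12 years.
By CIP, F/S equals the DKK-to-THB growth ratio: 0.227575/0.22487 = 1.0120292.
The DKK side grows by (1 + 0.0917)^(6/12) = 1.0448445.
That pins the THB growth at 1.0324253.
Annualise: 1.0324253^(12/6) − 1 = 0.065902 = 6.59%.

6.59%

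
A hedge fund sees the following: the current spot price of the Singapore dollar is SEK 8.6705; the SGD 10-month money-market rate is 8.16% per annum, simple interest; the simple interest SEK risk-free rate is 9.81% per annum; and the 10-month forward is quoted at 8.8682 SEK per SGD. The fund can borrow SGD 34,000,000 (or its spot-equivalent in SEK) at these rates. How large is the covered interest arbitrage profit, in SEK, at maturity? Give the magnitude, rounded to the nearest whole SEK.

T = 10/12 years.
Invest the SGD and cover forward: 34,000,000 × 1.068000 × 8.8682 = SEK 322,022,078.40.
Convert at spot and invest in SEK: 34,000,000 × 8.6705 × 1.081750 = SEK 318,896,654.75.
The quoted forward overvalues SGD, so borrow SEK, buy SGD at spot, deposit the SGD at 8.16%, and sell the proceeds forward at 8.8682.
The gap between the two covered legs is SEK 3,125,424.

SEK 3,125,424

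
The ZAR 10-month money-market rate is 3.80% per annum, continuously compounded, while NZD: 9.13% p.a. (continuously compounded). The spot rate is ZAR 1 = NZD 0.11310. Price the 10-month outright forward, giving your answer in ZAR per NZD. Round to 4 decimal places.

T = 10/12 years.
NZD accumulates by e^(0.0913×10/12) = 1.0790525.
ZAR growth factor: e^(0.0380×10/12) = 1.0321734.
CIP: F = S · (grow NZD)/(grow ZAR) = 0.1131 × 1.0790525/1.0321734 = 0.1182368 NZD per ZAR.
Invert for ZAR per NZD: 1 / 0.1182368 = 8.4576.

8.4576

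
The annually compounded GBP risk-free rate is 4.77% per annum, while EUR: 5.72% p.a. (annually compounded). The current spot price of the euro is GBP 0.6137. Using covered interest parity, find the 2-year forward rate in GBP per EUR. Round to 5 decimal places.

T = 2 years.
Growth of 1 GBP over T: (1 + 0.0477)^2 = 1.0976753.
Growth of 1 EUR over T: (1 + 0.0572)^2 = 1.1176718.
CIP: F = S · (grow GBP)/(grow EUR) = 0.6137 × 1.0976753/1.1176718 = 0.6027202 GBP per EUR.

0.60272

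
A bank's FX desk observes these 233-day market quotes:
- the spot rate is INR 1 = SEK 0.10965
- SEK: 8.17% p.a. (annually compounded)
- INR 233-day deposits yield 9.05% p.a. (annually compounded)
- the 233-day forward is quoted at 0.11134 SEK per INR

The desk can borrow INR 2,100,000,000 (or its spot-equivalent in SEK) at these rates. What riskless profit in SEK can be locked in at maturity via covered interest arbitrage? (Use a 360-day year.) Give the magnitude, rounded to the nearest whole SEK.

T = 233/360 years.
Keep in INR, deliver into the forward: 2,100,000,000·1.05767483081·0.11134 = SEK 247,299,182.89.
Swap to SEK now, deposit: 2,100,000,000·0.10965·1.05214282553 = SEK 242,271,667.72.
The quoted forward overvalues INR, so borrow SEK, buy INR at spot, deposit the INR at 9.05%, and sell the proceeds forward at 0.11134.
The gap between the two covered legs is SEK 5,027,515.

SEK 5,027,515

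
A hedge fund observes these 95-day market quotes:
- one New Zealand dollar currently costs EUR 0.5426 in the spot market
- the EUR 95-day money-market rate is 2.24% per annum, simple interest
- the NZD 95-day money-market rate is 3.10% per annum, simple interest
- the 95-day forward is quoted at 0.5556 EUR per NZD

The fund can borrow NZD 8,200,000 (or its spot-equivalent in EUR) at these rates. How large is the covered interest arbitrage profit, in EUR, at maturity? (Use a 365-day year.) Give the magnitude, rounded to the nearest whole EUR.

T = 95/365 years.
Keep in NZD, deliver into the forward: 8,200,000·1.008068493·0.5556 = EUR 4,592,679.41.
Swap to EUR now, deposit: 8,200,000·0.5426·1.005830137 = EUR 4,475,260.15.
The quoted forward overvalues NZD, so borrow EUR, buy NZD at spot, deposit the NZD at 3.10%, and sell the proceeds forward at 0.5556.
The gap between the two covered legs is EUR 117,419.

EUR 117,419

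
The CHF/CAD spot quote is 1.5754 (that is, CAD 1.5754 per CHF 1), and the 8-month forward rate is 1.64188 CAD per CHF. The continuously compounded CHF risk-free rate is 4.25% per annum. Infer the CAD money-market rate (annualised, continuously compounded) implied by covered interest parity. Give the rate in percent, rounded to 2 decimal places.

10.45%

T = 8/12 years.
CIP gives F = S · g_CAD/g_CHF, so g_CAD/g_CHF = 1.64188/1.5754 = 1.0421988.
The CHF side grows by e^(0.0425×8/12) = 1.0287385.
Hence g_CAD = 1.072150.
Take logs: ln 1.072150 / (8/12) = 0.104499, so 10.45%.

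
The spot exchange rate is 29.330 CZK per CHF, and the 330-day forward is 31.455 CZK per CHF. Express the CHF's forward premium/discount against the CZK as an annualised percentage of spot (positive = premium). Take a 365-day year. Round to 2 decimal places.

T = 330/365 years.
CHF trades forward at +7.24514% vs spot over the period.
Annualise by dividing by T: 0.0724514 / (330/365) = 0.080136 → 8.01%.

+8.01%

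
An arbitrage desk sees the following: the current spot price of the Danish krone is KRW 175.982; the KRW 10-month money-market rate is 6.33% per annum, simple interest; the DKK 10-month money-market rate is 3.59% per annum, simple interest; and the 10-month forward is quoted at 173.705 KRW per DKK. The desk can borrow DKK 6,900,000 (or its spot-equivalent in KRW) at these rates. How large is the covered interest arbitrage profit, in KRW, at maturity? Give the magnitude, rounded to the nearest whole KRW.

T = 10/12 years.
Route A — deposit DKK, sell forward: 6,900,000 × 1.029916666667 × 173.705 = KRW 1,234,421,554.63.
Route B — convert at spot, deposit KRW: 6,900,000 × 175.982 × 1.052750 = KRW 1,278,328,848.45.
The quoted forward undervalues DKK, so borrow DKK, convert to KRW at spot, deposit the KRW at 6.33%, and buy DKK forward at 173.705 to cover the loan.
Arbitrage profit = |1,234,421,554.63 − 1,278,328,848.45| = KRW 43,907,294.

KRW 43,907,294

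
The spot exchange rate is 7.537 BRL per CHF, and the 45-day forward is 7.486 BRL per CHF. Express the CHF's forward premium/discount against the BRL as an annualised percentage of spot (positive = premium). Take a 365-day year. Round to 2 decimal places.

T = 45/365 years.
(F − S)/S = (7.486 − 7.537)/7.537 = -0.0067666.
×(1/T) gives -5.49% p.a.

-5.49%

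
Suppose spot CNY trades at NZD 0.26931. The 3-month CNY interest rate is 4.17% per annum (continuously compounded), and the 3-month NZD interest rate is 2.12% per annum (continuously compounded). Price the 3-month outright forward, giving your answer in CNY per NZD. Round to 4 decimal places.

3.7323

T = 3/12 years.
NZD accumulates by e^(0.0212×3/12) = 1.0053141.
CNY growth factor: e^(0.0417×3/12) = 1.0104795.
So F = 0.26931 × 1.0053141 / 1.0104795 = 0.2679333 (NZD/CNY).
Invert for CNY per NZD: 1 / 0.2679333 = 3.7323.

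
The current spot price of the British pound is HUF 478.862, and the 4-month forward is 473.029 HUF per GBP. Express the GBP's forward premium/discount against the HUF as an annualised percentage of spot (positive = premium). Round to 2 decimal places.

T = 4/12 years.
GBP trades forward at -1.21810% vs spot over the period.
Per annum: -0.0121810 / (4/12) = -0.036543 = -3.65%.

-3.65%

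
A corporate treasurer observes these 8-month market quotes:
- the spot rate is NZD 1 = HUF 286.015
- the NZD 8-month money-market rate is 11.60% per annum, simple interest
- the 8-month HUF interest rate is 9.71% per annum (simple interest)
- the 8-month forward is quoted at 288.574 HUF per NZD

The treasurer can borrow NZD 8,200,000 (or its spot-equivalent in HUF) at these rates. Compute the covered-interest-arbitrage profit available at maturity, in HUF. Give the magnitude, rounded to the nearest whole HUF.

T = 8/12 years.
Invest the NZD and cover forward: 8,200,000 × 1.077333333333 × 288.574 = HUF 2,549,301,192.53.
Convert at spot and invest in HUF: 8,200,000 × 286.015 × 1.064733333333 = HUF 2,497,143,575.53.
The quoted forward overvalues NZD, so borrow HUF, buy NZD at spot, deposit the NZD at 11.60%, and sell the proceeds forward at 288.574.
Arbitrage profit = |2,549,301,192.53 − 2,497,143,575.53| = HUF 52,157,617.

HUF 52,157,617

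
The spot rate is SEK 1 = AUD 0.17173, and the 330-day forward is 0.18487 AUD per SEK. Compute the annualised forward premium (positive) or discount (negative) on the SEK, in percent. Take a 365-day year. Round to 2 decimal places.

+8.46%

T = 330/365 years.
(F − S)/S = (0.18487 − 0.17173)/0.17173 = 0.0765155.
Per annum: 0.0765155 / (330/365) = 0.084631 = 8.46%.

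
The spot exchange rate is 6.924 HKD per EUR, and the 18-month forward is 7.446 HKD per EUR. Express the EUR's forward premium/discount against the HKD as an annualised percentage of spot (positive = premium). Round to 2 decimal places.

T = 18/12 years.
(F − S)/S = (7.446 − 6.924)/6.924 = 0.0753899.
Annualise by dividing by T: 0.0753899 / (18/12) = 0.050260 → 5.03%.

+5.03%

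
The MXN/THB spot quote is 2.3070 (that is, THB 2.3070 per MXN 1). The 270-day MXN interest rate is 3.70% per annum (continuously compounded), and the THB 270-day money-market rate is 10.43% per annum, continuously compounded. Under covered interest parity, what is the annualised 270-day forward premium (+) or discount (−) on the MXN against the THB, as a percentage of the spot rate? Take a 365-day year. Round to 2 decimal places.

T = 270/365 years.
No-arbitrage forward: 2.307 × 1.0802078 / 1.0277479 = 2.4247575 THB/MXN.
(F − S)/S ÷ T = (2.4247575 − 2.307)/2.307/(270/365) = 0.069003 → 6.90%.

+6.90%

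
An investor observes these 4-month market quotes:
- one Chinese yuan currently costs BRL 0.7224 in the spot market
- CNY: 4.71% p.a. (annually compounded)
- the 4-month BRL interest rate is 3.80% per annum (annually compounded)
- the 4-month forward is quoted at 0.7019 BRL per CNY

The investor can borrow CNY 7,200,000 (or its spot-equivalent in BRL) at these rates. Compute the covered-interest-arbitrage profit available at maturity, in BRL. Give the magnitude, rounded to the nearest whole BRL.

T = 4/12 years.
Keep in CNY, deliver into the forward: 7,200,000·1.015459764·0.7019 = BRL 5,131,808.70.
Swap to BRL now, deposit: 7,200,000·0.7224·1.012509526 = BRL 5,266,345.55.
The quoted forward undervalues CNY, so borrow CNY, convert to BRL at spot, deposit the BRL at 3.80%, and buy CNY forward at 0.7019 to cover the loan.
Arbitrage profit = |5,131,808.70 − 5,266,345.55| = BRL 134,537.

BRL 134,537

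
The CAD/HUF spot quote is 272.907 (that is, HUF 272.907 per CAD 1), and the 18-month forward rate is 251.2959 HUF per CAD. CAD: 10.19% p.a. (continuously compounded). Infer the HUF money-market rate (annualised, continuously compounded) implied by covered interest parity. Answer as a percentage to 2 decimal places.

4.69%

T = 18/12 years.
F/S = 251.2959/272.907 = 0.9208115 = (growth of HUF) / (growth of CAD).
CAD growth factor: e^(0.1019×18/12) = 1.1651502.
So the HUF growth factor = 1.0728837.
r = ln(1.0728837)/(18/12) = 0.046900 → 4.69%.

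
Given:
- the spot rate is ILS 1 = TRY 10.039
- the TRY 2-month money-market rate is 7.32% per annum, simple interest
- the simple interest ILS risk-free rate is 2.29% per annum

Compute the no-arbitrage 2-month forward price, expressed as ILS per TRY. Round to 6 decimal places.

0.098787

T = 2/12 years.
TRY growth factor: 1 + 0.0732×2/12 = 1.012200.
ILS growth factor: 1 + 0.0229×2/12 = 1.0038167.
So F = 10.039 × 1.012200 / 1.0038167 = 10.12284 (TRY/ILS).
Invert for ILS per TRY: 1 / 10.12284 = 0.098787.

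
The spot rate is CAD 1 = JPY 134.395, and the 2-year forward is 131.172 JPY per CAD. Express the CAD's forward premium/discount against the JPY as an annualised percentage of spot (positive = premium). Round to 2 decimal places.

-1.20%

T = 2 years.
Period premium: (131.172 − 134.395)/134.395 = -0.0239815.
Annualise by dividing by T: -0.0239815 / 2 = -0.011991 → -1.20%.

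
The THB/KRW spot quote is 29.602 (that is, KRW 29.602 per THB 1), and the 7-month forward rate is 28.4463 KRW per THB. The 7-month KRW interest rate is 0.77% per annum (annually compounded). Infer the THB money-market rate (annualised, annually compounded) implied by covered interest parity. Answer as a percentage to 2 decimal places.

T = 7/12 years.
CIP gives F = S · g_KRW/g_THB, so g_KRW/g_THB = 28.4463/29.602 = 0.9609587.
The KRW side grows by (1 + 0.0077)^(7/12) = 1.0044845.
So the THB growth factor = 1.0452941.
Annualise: 1.0452941^(12/7) − 1 = 0.078898 = 7.89%.

7.89%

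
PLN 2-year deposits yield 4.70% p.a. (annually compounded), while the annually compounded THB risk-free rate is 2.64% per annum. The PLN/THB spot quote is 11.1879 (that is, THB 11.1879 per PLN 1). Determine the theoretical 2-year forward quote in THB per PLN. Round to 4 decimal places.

10.7520

T = 2 years.
Growth of 1 THB over T: (1 + 0.0264)^2 = 1.05349696.
Growth of 1 PLN over T: (1 + 0.0470)^2 = 1.096209.
CIP: F = S · (grow THB)/(grow PLN) = 11.1879 × 1.05349696/1.096209 = 10.751981 THB per PLN.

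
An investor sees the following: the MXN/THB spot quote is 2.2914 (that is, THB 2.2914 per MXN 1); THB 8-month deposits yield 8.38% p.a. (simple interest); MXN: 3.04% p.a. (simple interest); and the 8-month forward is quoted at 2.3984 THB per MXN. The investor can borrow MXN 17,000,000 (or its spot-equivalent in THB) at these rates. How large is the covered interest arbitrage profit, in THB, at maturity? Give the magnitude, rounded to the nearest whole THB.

THB 469,110

T = 8/12 years.
Route A — deposit MXN, sell forward: 17,000,000 × 1.0202666667 × 2.3984 = THB 41,599,128.75.
Route B — convert at spot, deposit THB: 17,000,000 × 2.2914 × 1.0558666667 = THB 41,130,018.96.
The quoted forward overvalues MXN, so borrow THB, buy MXN at spot, deposit the MXN at 3.04%, and sell the proceeds forward at 2.3984.
Profit = 41,599,128.75 − 41,130,018.96 = THB 469,110.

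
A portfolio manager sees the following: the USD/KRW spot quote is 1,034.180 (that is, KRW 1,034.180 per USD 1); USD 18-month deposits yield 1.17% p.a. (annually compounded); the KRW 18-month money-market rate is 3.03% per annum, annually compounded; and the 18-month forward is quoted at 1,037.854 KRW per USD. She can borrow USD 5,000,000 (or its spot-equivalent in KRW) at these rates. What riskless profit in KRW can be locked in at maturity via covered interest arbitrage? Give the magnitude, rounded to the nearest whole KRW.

T = 18/12 years.
Route A — deposit USD, sell forward: 5,000,000 × 1.017601234086 × 1037.854 = KRW 5,280,607,556.01.
Route B — convert at spot, deposit KRW: 5,000,000 × 1034.180 × 1.045792564578 = KRW 5,407,688,772.18.
The quoted forward undervalues USD, so borrow USD, convert to KRW at spot, deposit the KRW at 3.03%, and buy USD forward at 1,037.854 to cover the loan.
The gap between the two covered legs is KRW 127,081,216.

KRW 127,081,216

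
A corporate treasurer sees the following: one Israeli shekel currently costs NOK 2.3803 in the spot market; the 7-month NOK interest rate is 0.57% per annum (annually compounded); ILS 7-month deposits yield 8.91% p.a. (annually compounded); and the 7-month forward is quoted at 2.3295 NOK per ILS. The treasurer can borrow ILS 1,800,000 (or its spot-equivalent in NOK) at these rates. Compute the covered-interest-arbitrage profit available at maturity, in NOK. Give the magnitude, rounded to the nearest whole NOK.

T = 7/12 years.
Invest the ILS and cover forward: 1,800,000 × 1.051048747 × 2.3295 = NOK 4,407,152.50.
Convert at spot and invest in NOK: 1,800,000 × 2.3803 × 1.003321062 = NOK 4,298,769.22.
The quoted forward overvalues ILS, so borrow NOK, buy ILS at spot, deposit the ILS at 8.91%, and sell the proceeds forward at 2.3295.
The gap between the two covered legs is NOK 108,383.

NOK 108,383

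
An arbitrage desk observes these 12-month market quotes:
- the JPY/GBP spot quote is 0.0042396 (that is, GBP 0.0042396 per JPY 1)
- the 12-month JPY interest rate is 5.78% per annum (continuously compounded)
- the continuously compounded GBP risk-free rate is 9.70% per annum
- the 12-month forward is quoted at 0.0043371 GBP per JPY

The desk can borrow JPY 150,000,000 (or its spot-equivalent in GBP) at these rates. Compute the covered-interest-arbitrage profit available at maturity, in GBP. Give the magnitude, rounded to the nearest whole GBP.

GBP 11,441

T = 1 year.
Route A — deposit JPY, sell forward: 150,000,000 × 1.05950307 × 0.0043371 = GBP 689,275.61.
Route B — convert at spot, deposit GBP: 150,000,000 × 0.0042396 × 1.10186037 = GBP 700,717.08.
The quoted forward undervalues JPY, so borrow JPY, convert to GBP at spot, deposit the GBP at 9.70%, and buy JPY forward at 0.0043371 to cover the loan.
Arbitrage profit = |689,275.61 − 700,717.08| = GBP 11,441.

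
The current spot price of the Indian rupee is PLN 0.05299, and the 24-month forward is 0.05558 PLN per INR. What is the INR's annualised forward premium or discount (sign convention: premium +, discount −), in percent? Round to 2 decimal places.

T = 2 years.
Period premium: (0.05558 − 0.05299)/0.05299 = 0.0488771.
Per annum: 0.0488771 / 2 = 0.024439 = 2.44%.

+2.44%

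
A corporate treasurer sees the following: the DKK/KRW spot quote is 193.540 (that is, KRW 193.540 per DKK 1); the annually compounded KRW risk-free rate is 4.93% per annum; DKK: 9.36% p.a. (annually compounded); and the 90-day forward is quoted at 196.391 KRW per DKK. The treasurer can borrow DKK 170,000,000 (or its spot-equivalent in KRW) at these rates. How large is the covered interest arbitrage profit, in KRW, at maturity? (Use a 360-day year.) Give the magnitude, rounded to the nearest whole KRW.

T = 90/360 years.
Keep in DKK, deliver into the forward: 170,000,000·1.022620808018·196.391 = KRW 34,141,698,928.27.
Swap to KRW now, deposit: 170,000,000·193.540·1.012103480196 = KRW 33,300,026,284.71.
The quoted forward overvalues DKK, so borrow KRW, buy DKK at spot, deposit the DKK at 9.36%, and sell the proceeds forward at 196.391.
Arbitrage profit = |34,141,698,928.27 − 33,300,026,284.71| = KRW 841,672,644.

KRW 841,672,644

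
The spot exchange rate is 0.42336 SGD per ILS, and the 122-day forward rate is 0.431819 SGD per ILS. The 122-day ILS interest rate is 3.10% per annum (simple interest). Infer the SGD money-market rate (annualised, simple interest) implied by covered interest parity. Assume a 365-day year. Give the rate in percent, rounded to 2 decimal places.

9.14%

T = 122/365 years.
F/S = 0.431819/0.42336 = 1.0199806 = (growth of SGD) / (growth of ILS).
ILS growth factor: 1 + 0.0310×122/365 = 1.0103616.
That pins the SGD growth at 1.0305492.
r = (1.0305492 − 1)/(122/365) = 0.091397 → 9.14%.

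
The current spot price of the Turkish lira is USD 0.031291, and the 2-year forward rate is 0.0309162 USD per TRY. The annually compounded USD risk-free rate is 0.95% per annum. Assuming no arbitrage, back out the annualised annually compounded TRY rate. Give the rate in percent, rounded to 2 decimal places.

T = 2 years.
F/S = 0.0309162/0.031291 = 0.9880221 = (growth of USD) / (growth of TRY).
The USD side grows by (1 + 0.0095)^2 = 1.0190903.
Hence g_TRY = 1.0314448.
r = 1.0314448^(1/2) − 1 = 0.015601 → 1.56%.

1.56%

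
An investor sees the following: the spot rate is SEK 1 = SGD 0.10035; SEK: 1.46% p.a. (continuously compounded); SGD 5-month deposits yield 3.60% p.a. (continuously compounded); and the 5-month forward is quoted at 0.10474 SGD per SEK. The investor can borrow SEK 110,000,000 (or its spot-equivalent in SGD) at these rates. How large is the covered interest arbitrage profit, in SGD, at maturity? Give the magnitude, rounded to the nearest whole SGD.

T = 5/12 years.
Invest the SEK and cover forward: 110,000,000 × 1.0061018744 × 0.10474 = SGD 11,591,702.14.
Convert at spot and invest in SGD: 110,000,000 × 0.10035 × 1.0151130646 = SGD 11,205,325.56.
The quoted forward overvalues SEK, so borrow SGD, buy SEK at spot, deposit the SEK at 1.46%, and sell the proceeds forward at 0.10474.
The gap between the two covered legs is SGD 386,377.

SGD 386,377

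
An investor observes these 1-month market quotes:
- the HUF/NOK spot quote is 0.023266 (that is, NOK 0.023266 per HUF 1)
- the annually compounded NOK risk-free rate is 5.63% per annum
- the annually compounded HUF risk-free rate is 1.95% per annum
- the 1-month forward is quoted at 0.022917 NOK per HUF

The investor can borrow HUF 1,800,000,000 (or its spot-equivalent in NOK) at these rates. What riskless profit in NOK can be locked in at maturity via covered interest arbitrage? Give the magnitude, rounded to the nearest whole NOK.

T = 1/12 years.
Route A — deposit HUF, sell forward: 1,800,000,000 × 1.001610655 × 0.022917 = NOK 41,317,040.49.
Route B — convert at spot, deposit NOK: 1,800,000,000 × 0.023266 × 1.0045747855 = NOK 42,070,386.53.
The quoted forward undervalues HUF, so borrow HUF, convert to NOK at spot, deposit the NOK at 5.63%, and buy HUF forward at 0.022917 to cover the loan.
Arbitrage profit = |41,317,040.49 − 42,070,386.53| = NOK 753,346.

NOK 753,346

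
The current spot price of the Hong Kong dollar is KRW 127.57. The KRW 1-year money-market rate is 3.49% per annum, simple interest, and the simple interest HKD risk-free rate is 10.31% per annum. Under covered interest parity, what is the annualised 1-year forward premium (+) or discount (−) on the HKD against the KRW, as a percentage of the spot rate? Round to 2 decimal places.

-6.18%

T = 1 year.
CIP forward (KRW per HKD) = 127.57 × 1.034900/1.103100 = 119.68289.
Annualised premium = (F − S)/S × (1/T) = (119.68289 − 127.57)/127.57 ÷ 1 = -6.18%.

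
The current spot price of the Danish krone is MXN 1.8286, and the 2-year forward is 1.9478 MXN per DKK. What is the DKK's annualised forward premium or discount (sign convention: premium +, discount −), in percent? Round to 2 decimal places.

T = 2 years.
DKK trades forward at +6.51865% vs spot over the period.
Annualise by dividing by T: 0.0651865 / 2 = 0.032593 → 3.26%.

+3.26%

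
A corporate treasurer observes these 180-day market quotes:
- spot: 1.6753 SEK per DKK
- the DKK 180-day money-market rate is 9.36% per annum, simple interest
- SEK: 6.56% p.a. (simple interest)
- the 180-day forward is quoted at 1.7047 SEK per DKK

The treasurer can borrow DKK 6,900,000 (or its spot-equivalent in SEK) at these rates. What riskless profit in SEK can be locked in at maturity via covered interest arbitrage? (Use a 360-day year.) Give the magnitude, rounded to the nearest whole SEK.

SEK 374,188

T = 180/360 years.
Route A — deposit DKK, sell forward: 6,900,000 × 1.046800 × 1.7047 = SEK 12,312,911.72.
Route B — convert at spot, deposit SEK: 6,900,000 × 1.6753 × 1.032800 = SEK 11,938,723.90.
The quoted forward overvalues DKK, so borrow SEK, buy DKK at spot, deposit the DKK at 9.36%, and sell the proceeds forward at 1.7047.
Profit = 12,312,911.72 − 11,938,723.90 = SEK 374,188.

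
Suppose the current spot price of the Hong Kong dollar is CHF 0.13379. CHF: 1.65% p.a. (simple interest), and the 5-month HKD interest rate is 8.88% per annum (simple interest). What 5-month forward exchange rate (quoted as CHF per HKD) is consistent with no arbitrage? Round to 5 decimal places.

T = 5/12 years.
CHF growth factor: 1 + 0.0165×5/12 = 1.006875.
HKD growth factor: 1 + 0.0888×5/12 = 1.037000.
Forward (CHF per HKD) = 0.13379 × 1.006875 / 1.037000 = 0.1299034.

0.12990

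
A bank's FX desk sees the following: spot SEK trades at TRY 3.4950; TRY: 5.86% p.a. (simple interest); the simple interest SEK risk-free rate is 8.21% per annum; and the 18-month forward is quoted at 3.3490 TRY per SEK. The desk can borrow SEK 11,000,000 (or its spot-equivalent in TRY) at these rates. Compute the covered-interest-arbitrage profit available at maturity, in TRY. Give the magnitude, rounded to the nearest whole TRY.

T = 18/12 years.
Route A — deposit SEK, sell forward: 11,000,000 × 1.123150 × 3.3490 = TRY 41,375,722.85.
Route B — convert at spot, deposit TRY: 11,000,000 × 3.4950 × 1.087900 = TRY 41,824,315.50.
The quoted forward undervalues SEK, so borrow SEK, convert to TRY at spot, deposit the TRY at 5.86%, and buy SEK forward at 3.3490 to cover the loan.
Profit = 41,824,315.50 − 41,375,722.85 = TRY 448,593.

TRY 448,593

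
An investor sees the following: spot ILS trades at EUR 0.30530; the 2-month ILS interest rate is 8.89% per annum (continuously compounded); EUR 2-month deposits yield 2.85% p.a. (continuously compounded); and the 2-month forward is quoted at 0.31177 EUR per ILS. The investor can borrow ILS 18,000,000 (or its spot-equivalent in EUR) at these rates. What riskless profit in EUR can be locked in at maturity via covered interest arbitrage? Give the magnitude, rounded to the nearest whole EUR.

T = 2/12 years.
Invest the ILS and cover forward: 18,000,000 × 1.014926978 × 0.31177 = EUR 5,695,628.11.
Convert at spot and invest in EUR: 18,000,000 × 0.30530 × 1.004761299 = EUR 5,521,565.24.
The quoted forward overvalues ILS, so borrow EUR, buy ILS at spot, deposit the ILS at 8.89%, and sell the proceeds forward at 0.31177.
Arbitrage profit = |5,695,628.11 − 5,521,565.24| = EUR 174,063.

EUR 174,063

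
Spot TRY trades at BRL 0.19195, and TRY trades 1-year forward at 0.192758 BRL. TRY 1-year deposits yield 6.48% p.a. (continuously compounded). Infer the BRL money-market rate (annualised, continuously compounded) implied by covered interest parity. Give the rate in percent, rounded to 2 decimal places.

6.90%

T = 1 year.
CIP gives F = S · g_BRL/g_TRY, so g_BRL/g_TRY = 0.192758/0.19195 = 1.0042094.
The TRY side grows by e^(0.0648×1) = 1.0669456.
Hence g_BRL = 1.0714368.
Take logs: ln 1.0714368 / 1 = 0.069001, so 6.90%.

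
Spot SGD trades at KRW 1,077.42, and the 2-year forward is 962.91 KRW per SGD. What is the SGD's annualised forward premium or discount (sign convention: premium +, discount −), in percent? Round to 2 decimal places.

-5.31%

T = 2 years.
SGD trades forward at -10.62817% vs spot over the period.
Per annum: -0.1062817 / 2 = -0.053141 = -5.31%.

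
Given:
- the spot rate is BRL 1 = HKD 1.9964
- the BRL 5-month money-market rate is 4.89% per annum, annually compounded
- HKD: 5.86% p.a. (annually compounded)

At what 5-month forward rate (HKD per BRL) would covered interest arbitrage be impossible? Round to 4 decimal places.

T = 5/12 years.
Growth of 1 HKD over T: (1 + 0.0586)^(5/12) = 1.0240118.
BRL accumulates by (1 + 0.0489)^(5/12) = 1.0200917.
So F = 1.9964 × 1.0240118 / 1.0200917 = 2.004072 (HKD/BRL).

2.0041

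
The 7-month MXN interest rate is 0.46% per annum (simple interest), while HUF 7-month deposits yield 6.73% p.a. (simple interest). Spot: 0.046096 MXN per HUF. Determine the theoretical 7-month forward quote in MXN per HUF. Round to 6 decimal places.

T = 7/12 years.
MXN growth factor: 1 + 0.0046×7/12 = 1.0026833.
Growth of 1 HUF over T: 1 + 0.0673×7/12 = 1.0392583.
So F = 0.046096 × 1.0026833 / 1.0392583 = 0.04447373 (MXN/HUF).

0.044474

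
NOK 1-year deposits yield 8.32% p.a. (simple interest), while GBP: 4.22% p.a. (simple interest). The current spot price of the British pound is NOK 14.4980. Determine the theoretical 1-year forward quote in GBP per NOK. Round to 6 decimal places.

T = 1 year.
NOK growth factor: 1 + 0.0832×1 = 1.083200.
GBP accumulates by 1 + 0.0422×1 = 1.042200.
CIP: F = S · (grow NOK)/(grow GBP) = 14.498 × 1.083200/1.042200 = 15.06835 NOK per GBP.
Invert for GBP per NOK: 1 / 15.06835 = 0.066364.

0.066364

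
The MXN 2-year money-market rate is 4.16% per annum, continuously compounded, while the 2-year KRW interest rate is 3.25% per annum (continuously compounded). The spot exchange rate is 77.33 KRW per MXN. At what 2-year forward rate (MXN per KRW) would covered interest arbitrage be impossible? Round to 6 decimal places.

T = 2 years.
KRW growth factor: e^(0.0325×2) = 1.067159.
MXN accumulates by e^(0.0416×2) = 1.0867591.
So F = 77.33 × 1.067159 / 1.0867591 = 75.93533 (KRW/MXN).
Quoted the other way: 1/75.93533 = 0.013169 MXN per KRW.

0.013169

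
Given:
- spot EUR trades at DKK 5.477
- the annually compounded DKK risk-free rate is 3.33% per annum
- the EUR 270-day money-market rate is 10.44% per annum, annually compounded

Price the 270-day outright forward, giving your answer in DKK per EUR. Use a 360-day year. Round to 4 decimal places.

5.2104

T = 270/360 years.
DKK growth factor: (1 + 0.0333)^(270/360) = 1.0248725.
Growth of 1 EUR over T: (1 + 0.1044)^(270/360) = 1.0773202.
So F = 5.477 × 1.0248725 / 1.0773202 = 5.210361 (DKK/EUR).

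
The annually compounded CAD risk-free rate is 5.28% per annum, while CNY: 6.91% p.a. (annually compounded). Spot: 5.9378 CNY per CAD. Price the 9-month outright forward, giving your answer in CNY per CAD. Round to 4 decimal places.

T = 9/12 years.
Growth of 1 CNY over T: (1 + 0.0691)^(9/12) = 1.0513898.
Growth of 1 CAD over T: (1 + 0.0528)^(9/12) = 1.0393442.
So F = 5.9378 × 1.0513898 / 1.0393442 = 6.006617 (CNY/CAD).

6.0066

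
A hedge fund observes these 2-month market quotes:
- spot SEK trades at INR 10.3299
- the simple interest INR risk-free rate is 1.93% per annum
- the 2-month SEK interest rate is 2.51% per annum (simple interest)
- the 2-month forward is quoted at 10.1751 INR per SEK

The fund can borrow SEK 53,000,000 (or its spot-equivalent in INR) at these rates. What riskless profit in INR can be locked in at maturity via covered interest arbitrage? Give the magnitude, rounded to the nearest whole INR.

INR 7,709,487

T = 2/12 years.
Invest the SEK and cover forward: 53,000,000 × 1.00418333333 × 10.1751 = INR 541,536,289.25.
Convert at spot and invest in INR: 53,000,000 × 10.3299 × 1.00321666667 = INR 549,245,775.79.
The quoted forward undervalues SEK, so borrow SEK, convert to INR at spot, deposit the INR at 1.93%, and buy SEK forward at 10.1751 to cover the loan.
The gap between the two covered legs is INR 7,709,487.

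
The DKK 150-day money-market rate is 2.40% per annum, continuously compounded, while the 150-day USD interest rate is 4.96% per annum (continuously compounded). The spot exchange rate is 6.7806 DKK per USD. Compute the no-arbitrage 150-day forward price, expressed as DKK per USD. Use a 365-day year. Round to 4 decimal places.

T = 150/365 years.
DKK accumulates by e^(0.0240×150/365) = 1.0099118.
Growth of 1 USD over T: e^(0.0496×150/365) = 1.0205927.
Forward (DKK per USD) = 6.7806 × 1.0099118 / 1.0205927 = 6.709638.

6.7096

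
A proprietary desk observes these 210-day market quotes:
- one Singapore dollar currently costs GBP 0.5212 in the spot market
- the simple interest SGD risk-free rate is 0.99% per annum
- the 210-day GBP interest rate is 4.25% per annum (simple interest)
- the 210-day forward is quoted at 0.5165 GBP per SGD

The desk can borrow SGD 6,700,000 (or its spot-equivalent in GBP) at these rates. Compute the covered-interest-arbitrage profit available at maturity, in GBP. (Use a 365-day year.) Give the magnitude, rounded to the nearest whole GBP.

T = 210/365 years.
Invest the SGD and cover forward: 6,700,000 × 1.00569589 × 0.5165 = GBP 3,480,260.91.
Convert at spot and invest in GBP: 6,700,000 × 0.5212 × 1.024452055 = GBP 3,577,427.55.
The quoted forward undervalues SGD, so borrow SGD, convert to GBP at spot, deposit the GBP at 4.25%, and buy SGD forward at 0.5165 to cover the loan.
The gap between the two covered legs is GBP 97,167.

GBP 97,167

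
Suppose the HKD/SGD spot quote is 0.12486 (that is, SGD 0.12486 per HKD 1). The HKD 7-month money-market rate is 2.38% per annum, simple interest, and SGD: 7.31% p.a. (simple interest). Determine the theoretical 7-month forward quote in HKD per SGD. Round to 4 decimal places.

T = 7/12 years.
SGD accumulates by 1 + 0.0731×7/12 = 1.0426417.
HKD growth factor: 1 + 0.0238×7/12 = 1.0138833.
CIP: F = S · (grow SGD)/(grow HKD) = 0.12486 × 1.0426417/1.0138833 = 0.1284016 SGD per HKD.
Quoted the other way: 1/0.1284016 = 7.7881 HKD per SGD.

7.7881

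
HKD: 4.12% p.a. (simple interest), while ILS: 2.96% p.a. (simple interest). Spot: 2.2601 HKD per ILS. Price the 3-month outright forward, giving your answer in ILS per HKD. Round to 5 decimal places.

T = 3/12 years.
HKD accumulates by 1 + 0.0412×3/12 = 1.010300.
ILS growth factor: 1 + 0.0296×3/12 = 1.007400.
So F = 2.2601 × 1.010300 / 1.007400 = 2.266606 (HKD/ILS).
Invert for ILS per HKD: 1 / 2.266606 = 0.44119.

0.44119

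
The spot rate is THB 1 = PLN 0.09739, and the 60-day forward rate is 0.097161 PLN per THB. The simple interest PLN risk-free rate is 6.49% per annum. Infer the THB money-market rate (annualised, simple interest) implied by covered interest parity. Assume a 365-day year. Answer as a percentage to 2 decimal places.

7.94%

T = 60/365 years.
F/S = 0.097161/0.09739 = 0.9976486 = (growth of PLN) / (growth of THB).
PLN growth factor: 1 + 0.0649×60/365 = 1.0106685.
So the THB growth factor = 1.0130506.
(1.0130506 − 1)/T = 0.079391, i.e. 7.94%.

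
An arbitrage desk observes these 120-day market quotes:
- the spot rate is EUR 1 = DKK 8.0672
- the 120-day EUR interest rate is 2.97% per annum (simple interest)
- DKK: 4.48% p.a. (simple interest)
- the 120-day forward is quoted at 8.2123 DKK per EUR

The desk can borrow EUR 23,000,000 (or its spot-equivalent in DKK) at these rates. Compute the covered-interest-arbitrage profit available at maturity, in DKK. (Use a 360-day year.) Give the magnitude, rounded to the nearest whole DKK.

DKK 2,436,426

T = 120/360 years.
Invest the EUR and cover forward: 23,000,000 × 1.009900 × 8.2123 = DKK 190,752,840.71.
Convert at spot and invest in DKK: 23,000,000 × 8.0672 × 1.01493333333 = DKK 188,316,414.29.
The quoted forward overvalues EUR, so borrow DKK, buy EUR at spot, deposit the EUR at 2.97%, and sell the proceeds forward at 8.2123.
Profit = 190,752,840.71 − 188,316,414.29 = DKK 2,436,426.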